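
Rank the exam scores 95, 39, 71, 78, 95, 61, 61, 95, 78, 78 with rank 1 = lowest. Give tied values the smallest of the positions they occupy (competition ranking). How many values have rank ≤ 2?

3

Sorted (ascending): 39, 61, 61, 71, 78, 78, 78, 95, 95, 95
The 2 values of 61 occupy positions 2–3 → each gets rank 2.
The 3 values of 78 occupy positions 5–7 → each gets rank 5.
The 3 values of 95 occupy positions 8–10 → each gets rank 8.
Ranks ≤ 2: {1, 2, 2} → 3 values.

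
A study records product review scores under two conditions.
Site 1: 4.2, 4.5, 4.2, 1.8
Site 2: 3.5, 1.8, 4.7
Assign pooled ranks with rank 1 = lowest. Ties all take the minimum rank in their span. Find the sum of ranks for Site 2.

11

Sorted (ascending): 1.8, 1.8, 3.5, 4.2, 4.2, 4.5, 4.7
The 2 values of 1.8 occupy positions 1–2 → each gets rank 1.
The 2 values of 4.2 occupy positions 4–5 → each gets rank 4.
Site 2 values → pooled ranks: 3.5→3, 1.8→1, 4.7→7
Rank sum = 3 + 1 + 7 = 11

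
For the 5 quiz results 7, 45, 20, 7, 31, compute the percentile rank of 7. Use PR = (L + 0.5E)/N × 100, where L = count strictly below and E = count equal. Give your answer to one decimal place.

N = 5.
Strictly below 7: 0. Equal to 7: 2.
PR = (0 + 0.5·2)/5 × 100 = 20.0

20.0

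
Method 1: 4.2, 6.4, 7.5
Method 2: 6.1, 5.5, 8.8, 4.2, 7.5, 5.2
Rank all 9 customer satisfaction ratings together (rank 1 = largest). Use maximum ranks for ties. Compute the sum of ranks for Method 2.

Sorted (descending): 8.8, 7.5, 7.5, 6.4, 6.1, 5.5, 5.2, 4.2, 4.2
The 2 values of 7.5 occupy positions 2–3 → each gets rank 3.
The 2 values of 4.2 occupy positions 8–9 → each gets rank 9.
Method 2 values → pooled ranks: 6.1→5, 5.5→6, 8.8→1, 4.2→9, 7.5→3, 5.2→7
Rank sum = 5 + 6 + 1 + 9 + 3 + 7 = 31

31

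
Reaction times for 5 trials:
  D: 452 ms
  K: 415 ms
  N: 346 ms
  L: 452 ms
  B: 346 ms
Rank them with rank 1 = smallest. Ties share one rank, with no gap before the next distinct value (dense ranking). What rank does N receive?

1

Sorted (ascending): 346, 346, 415, 452, 452
The 2 values of 346 share dense rank 1.
The 2 values of 452 share dense rank 3.
Remaining distinct values take the next consecutive integers.
N has value 346 ms → rank 1.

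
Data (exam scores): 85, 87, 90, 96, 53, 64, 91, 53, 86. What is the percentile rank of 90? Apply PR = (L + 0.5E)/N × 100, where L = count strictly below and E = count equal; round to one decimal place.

N = 9.
Strictly below 90: 6. Equal to 90: 1.
PR = (6 + 0.5·1)/9 × 100 = 72.2

72.2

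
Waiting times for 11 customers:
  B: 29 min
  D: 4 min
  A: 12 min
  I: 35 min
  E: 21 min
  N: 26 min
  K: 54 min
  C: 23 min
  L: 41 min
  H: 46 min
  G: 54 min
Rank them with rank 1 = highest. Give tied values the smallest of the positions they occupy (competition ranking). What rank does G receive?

1

Sorted (descending): 54, 54, 46, 41, 35, 29, 26, 23, 21, 12, 4
The 2 values of 54 occupy positions 1–2 → each gets rank 1.
G has value 54 min → rank 1.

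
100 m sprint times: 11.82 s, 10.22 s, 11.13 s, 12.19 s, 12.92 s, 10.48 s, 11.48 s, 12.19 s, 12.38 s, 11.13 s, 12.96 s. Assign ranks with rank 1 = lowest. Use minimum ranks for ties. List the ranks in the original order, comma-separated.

6, 1, 3, 7, 10, 2, 5, 7, 9, 3, 11

Sorted (ascending): 10.22, 10.48, 11.13, 11.13, 11.48, 11.82, 12.19, 12.19, 12.38, 12.92, 12.96
The 2 values of 11.13 occupy positions 3–4 → each gets rank 3.
The 2 values of 12.19 occupy positions 7–8 → each gets rank 7.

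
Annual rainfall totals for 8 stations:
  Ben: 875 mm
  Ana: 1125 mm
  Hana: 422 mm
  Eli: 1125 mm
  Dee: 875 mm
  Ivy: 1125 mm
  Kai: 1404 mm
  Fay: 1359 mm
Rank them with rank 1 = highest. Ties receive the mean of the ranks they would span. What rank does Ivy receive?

Sorted (descending): 1404, 1359, 1125, 1125, 1125, 875, 875, 422
The 3 values of 1125 occupy positions 3–5 → average rank 4.
The 2 values of 875 occupy positions 6–7 → average rank (6+7)/2 = 6.5.
Ivy has value 1125 mm → rank 4.

4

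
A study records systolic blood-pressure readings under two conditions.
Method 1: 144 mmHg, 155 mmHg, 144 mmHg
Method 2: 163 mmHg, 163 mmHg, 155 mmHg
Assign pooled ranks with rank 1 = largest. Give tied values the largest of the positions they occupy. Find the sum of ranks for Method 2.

Sorted (descending): 163, 163, 155, 155, 144, 144
The 2 values of 163 occupy positions 1–2 → each gets rank 2.
The 2 values of 155 occupy positions 3–4 → each gets rank 4.
The 2 values of 144 occupy positions 5–6 → each gets rank 6.
Method 2 values → pooled ranks: 163→2, 163→2, 155→4
Rank sum = 2 + 2 + 4 = 8

8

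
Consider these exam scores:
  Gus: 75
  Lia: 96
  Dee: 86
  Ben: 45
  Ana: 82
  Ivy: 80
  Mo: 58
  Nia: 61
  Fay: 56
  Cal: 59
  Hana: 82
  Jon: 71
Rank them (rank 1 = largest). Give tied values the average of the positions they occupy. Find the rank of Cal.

Sorted (descending): 96, 86, 82, 82, 80, 75, 71, 61, 59, 58, 56, 45
The 2 values of 82 occupy positions 3–4 → average rank (3+4)/2 = 3.5.
Cal has value 59 → rank 9.

9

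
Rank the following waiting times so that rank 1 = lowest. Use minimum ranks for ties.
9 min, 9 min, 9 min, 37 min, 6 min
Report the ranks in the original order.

Sorted (ascending): 6, 9, 9, 9, 37
The 3 values of 9 occupy positions 2–4 → each gets rank 2.

2, 2, 2, 5, 1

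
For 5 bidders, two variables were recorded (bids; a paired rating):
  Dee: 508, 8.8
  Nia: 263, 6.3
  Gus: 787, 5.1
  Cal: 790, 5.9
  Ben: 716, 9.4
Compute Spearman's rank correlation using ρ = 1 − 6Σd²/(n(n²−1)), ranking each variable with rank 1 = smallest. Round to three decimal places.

-0.500

Ranks of variable 1: 2, 1, 4, 5, 3
Ranks of variable 2: 4, 3, 1, 2, 5
d = r₁ − r₂: -2, -2, 3, 3, -2
d²: 4, 4, 9, 9, 4; Σd² = 30
ρ = 1 − 6·30/(5·24) = 1 − 180/120 = -0.500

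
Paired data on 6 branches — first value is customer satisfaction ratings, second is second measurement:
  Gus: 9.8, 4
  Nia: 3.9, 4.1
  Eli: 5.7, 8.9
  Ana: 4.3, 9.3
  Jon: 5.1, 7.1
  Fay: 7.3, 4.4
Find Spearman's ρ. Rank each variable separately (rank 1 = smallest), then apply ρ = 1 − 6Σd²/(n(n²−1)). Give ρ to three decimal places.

Ranks of variable 1: 6, 1, 4, 2, 3, 5
Ranks of variable 2: 1, 2, 5, 6, 4, 3
d = r₁ − r₂: 5, -1, -1, -4, -1, 2
d²: 25, 1, 1, 16, 1, 4; Σd² = 48
ρ = 1 − 6·48/(6·35) = 1 − 288/210 = -0.371

-0.371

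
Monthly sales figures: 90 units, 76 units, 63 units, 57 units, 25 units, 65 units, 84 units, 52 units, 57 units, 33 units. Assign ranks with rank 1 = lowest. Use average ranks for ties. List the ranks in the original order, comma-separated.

10, 8, 6, 4.5, 1, 7, 9, 3, 4.5, 2

Sorted (ascending): 25, 33, 52, 57, 57, 63, 65, 76, 84, 90
The 2 values of 57 occupy positions 4–5 → average rank (4+5)/2 = 4.5.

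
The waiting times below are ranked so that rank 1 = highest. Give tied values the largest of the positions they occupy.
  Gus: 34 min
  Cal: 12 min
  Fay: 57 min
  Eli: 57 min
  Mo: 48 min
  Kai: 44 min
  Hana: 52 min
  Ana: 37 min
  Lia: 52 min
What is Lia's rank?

Sorted (descending): 57, 57, 52, 52, 48, 44, 37, 34, 12
The 2 values of 57 occupy positions 1–2 → each gets rank 2.
The 2 values of 52 occupy positions 3–4 → each gets rank 4.
Lia has value 52 min → rank 4.

4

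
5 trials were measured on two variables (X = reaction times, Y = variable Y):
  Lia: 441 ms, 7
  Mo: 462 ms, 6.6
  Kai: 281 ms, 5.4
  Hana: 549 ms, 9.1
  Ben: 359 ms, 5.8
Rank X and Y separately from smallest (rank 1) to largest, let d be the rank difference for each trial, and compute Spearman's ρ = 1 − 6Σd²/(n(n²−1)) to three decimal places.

0.900

Ranks of variable 1: 3, 4, 1, 5, 2
Ranks of variable 2: 4, 3, 1, 5, 2
d = r₁ − r₂: -1, 1, 0, 0, 0
d²: 1, 1, 0, 0, 0; Σd² = 2
ρ = 1 − 6·2/(5·24) = 1 − 12/120 = 0.900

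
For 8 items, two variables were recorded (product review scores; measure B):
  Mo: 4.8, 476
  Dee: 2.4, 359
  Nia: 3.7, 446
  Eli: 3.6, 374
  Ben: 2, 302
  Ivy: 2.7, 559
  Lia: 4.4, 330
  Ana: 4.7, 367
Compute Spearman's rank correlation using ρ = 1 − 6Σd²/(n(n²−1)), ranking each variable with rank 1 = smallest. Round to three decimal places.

Ranks of variable 1: 8, 2, 5, 4, 1, 3, 6, 7
Ranks of variable 2: 7, 3, 6, 5, 1, 8, 2, 4
d = r₁ − r₂: 1, -1, -1, -1, 0, -5, 4, 3
d²: 1, 1, 1, 1, 0, 25, 16, 9; Σd² = 54
ρ = 1 − 6·54/(8·63) = 1 − 324/504 = 0.357

0.357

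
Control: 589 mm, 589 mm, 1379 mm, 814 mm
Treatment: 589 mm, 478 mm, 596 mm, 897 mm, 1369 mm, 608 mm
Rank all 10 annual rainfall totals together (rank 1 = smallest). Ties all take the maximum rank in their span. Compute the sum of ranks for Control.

25

Sorted (ascending): 478, 589, 589, 589, 596, 608, 814, 897, 1369, 1379
The 3 values of 589 occupy positions 2–4 → each gets rank 4.
Control values → pooled ranks: 589→4, 589→4, 1379→10, 814→7
Rank sum = 4 + 4 + 10 + 7 = 25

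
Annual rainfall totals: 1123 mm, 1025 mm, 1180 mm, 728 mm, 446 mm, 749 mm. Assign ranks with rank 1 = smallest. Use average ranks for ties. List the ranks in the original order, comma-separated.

5, 4, 6, 2, 1, 3

Sorted (ascending): 446, 728, 749, 1025, 1123, 1180
No ties — each value takes its position as its rank.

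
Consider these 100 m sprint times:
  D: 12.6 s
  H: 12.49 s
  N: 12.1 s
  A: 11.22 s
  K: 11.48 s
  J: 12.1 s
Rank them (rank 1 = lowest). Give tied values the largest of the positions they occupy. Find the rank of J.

4

Sorted (ascending): 11.22, 11.48, 12.1, 12.1, 12.49, 12.6
The 2 values of 12.1 occupy positions 3–4 → each gets rank 4.
J has value 12.1 s → rank 4.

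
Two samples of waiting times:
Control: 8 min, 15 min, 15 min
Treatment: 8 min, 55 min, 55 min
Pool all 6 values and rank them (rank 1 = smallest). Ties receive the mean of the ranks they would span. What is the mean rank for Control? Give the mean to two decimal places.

2.83

Sorted (ascending): 8, 8, 15, 15, 55, 55
The 2 values of 8 occupy positions 1–2 → average rank (1+2)/2 = 1.5.
The 2 values of 15 occupy positions 3–4 → average rank (3+4)/2 = 3.5.
The 2 values of 55 occupy positions 5–6 → average rank (5+6)/2 = 5.5.
Control values → pooled ranks: 8→1.5, 15→3.5, 15→3.5
Mean rank = (1.5 + 3.5 + 3.5) / 3 = 2.83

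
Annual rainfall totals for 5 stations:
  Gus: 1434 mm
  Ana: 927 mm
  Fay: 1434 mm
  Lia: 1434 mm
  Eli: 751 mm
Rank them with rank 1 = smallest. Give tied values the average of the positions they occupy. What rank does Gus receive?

Sorted (ascending): 751, 927, 1434, 1434, 1434
The 3 values of 1434 occupy positions 3–5 → average rank 4.
Gus has value 1434 mm → rank 4.

4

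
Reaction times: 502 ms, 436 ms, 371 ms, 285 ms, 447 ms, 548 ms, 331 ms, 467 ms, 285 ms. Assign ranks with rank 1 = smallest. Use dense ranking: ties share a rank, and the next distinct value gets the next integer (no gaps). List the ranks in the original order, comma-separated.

7, 4, 3, 1, 5, 8, 2, 6, 1

Sorted (ascending): 285, 285, 331, 371, 436, 447, 467, 502, 548
The 2 values of 285 share dense rank 1.
Remaining distinct values take the next consecutive integers.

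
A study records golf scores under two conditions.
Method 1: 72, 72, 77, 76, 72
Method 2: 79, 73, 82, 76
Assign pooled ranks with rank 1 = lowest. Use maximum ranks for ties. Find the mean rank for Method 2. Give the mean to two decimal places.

6.75

Sorted (ascending): 72, 72, 72, 73, 76, 76, 77, 79, 82
The 3 values of 72 occupy positions 1–3 → each gets rank 3.
The 2 values of 76 occupy positions 5–6 → each gets rank 6.
Method 2 values → pooled ranks: 79→8, 73→4, 82→9, 76→6
Mean rank = (8 + 4 + 9 + 6) / 4 = 6.75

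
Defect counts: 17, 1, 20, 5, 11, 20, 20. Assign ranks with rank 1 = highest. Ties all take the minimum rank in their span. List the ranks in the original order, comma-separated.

4, 7, 1, 6, 5, 1, 1

Sorted (descending): 20, 20, 20, 17, 11, 5, 1
The 3 values of 20 occupy positions 1–3 → each gets rank 1.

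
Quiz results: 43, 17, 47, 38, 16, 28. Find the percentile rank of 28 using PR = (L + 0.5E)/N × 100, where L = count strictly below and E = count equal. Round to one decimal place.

41.7

N = 6.
Strictly below 28: 2. Equal to 28: 1.
PR = (2 + 0.5·1)/6 × 100 = 41.7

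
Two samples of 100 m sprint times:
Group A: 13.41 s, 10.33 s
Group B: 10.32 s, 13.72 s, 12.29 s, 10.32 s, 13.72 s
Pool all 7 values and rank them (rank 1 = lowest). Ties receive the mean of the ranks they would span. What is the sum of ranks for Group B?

20

Sorted (ascending): 10.32, 10.32, 10.33, 12.29, 13.41, 13.72, 13.72
The 2 values of 10.32 occupy positions 1–2 → average rank (1+2)/2 = 1.5.
The 2 values of 13.72 occupy positions 6–7 → average rank (6+7)/2 = 6.5.
Group B values → pooled ranks: 10.32→1.5, 13.72→6.5, 12.29→4, 10.32→1.5, 13.72→6.5
Rank sum = 1.5 + 6.5 + 4 + 1.5 + 6.5 = 20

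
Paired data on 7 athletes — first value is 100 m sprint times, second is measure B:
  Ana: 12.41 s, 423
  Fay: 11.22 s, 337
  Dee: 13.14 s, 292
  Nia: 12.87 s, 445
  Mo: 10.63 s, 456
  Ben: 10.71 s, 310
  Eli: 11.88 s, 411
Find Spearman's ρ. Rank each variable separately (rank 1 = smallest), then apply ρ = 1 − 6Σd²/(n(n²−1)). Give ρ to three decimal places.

Ranks of variable 1: 5, 3, 7, 6, 1, 2, 4
Ranks of variable 2: 5, 3, 1, 6, 7, 2, 4
d = r₁ − r₂: 0, 0, 6, 0, -6, 0, 0
d²: 0, 0, 36, 0, 36, 0, 0; Σd² = 72
ρ = 1 − 6·72/(7·48) = 1 − 432/336 = -0.286

-0.286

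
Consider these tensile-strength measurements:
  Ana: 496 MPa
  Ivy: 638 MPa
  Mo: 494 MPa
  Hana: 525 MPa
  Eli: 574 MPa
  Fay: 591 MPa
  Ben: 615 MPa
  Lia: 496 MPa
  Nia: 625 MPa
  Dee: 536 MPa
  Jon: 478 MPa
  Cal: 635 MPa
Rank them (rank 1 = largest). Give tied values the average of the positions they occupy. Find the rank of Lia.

Sorted (descending): 638, 635, 625, 615, 591, 574, 536, 525, 496, 496, 494, 478
The 2 values of 496 occupy positions 9–10 → average rank (9+10)/2 = 9.5.
Lia has value 496 MPa → rank 9.5.

9.5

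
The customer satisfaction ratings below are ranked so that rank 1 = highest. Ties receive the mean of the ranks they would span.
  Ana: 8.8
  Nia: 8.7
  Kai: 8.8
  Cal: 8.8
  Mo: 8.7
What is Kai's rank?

2

Sorted (descending): 8.8, 8.8, 8.8, 8.7, 8.7
The 3 values of 8.8 occupy positions 1–3 → average rank 2.
The 2 values of 8.7 occupy positions 4–5 → average rank (4+5)/2 = 4.5.
Kai has value 8.8 → rank 2.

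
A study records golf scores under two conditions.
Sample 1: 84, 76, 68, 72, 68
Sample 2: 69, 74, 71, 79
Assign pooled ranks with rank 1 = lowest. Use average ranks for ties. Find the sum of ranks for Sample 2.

Sorted (ascending): 68, 68, 69, 71, 72, 74, 76, 79, 84
The 2 values of 68 occupy positions 1–2 → average rank (1+2)/2 = 1.5.
Sample 2 values → pooled ranks: 69→3, 74→6, 71→4, 79→8
Rank sum = 3 + 6 + 4 + 8 = 21

21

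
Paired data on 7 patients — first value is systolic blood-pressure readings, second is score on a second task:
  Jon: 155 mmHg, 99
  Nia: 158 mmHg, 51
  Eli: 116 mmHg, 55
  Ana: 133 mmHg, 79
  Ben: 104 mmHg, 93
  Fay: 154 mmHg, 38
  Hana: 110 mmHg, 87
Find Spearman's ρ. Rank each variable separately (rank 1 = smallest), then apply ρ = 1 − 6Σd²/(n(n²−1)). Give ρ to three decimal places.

Ranks of variable 1: 6, 7, 3, 4, 1, 5, 2
Ranks of variable 2: 7, 2, 3, 4, 6, 1, 5
d = r₁ − r₂: -1, 5, 0, 0, -5, 4, -3
d²: 1, 25, 0, 0, 25, 16, 9; Σd² = 76
ρ = 1 − 6·76/(7·48) = 1 − 456/336 = -0.357

-0.357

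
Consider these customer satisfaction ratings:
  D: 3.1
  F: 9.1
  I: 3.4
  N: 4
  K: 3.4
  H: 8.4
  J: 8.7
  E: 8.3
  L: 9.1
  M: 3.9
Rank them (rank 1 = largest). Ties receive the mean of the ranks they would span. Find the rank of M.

7

Sorted (descending): 9.1, 9.1, 8.7, 8.4, 8.3, 4, 3.9, 3.4, 3.4, 3.1
The 2 values of 9.1 occupy positions 1–2 → average rank (1+2)/2 = 1.5.
The 2 values of 3.4 occupy positions 8–9 → average rank (8+9)/2 = 8.5.
M has value 3.9 → rank 7.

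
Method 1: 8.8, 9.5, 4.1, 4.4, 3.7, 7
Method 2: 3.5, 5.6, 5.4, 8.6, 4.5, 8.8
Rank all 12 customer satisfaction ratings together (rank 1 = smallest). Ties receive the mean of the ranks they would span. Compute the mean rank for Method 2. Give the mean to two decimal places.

Sorted (ascending): 3.5, 3.7, 4.1, 4.4, 4.5, 5.4, 5.6, 7, 8.6, 8.8, 8.8, 9.5
The 2 values of 8.8 occupy positions 10–11 → average rank (10+11)/2 = 10.5.
Method 2 values → pooled ranks: 3.5→1, 5.6→7, 5.4→6, 8.6→9, 4.5→5, 8.8→10.5
Mean rank = (1 + 7 + 6 + 9 + 5 + 10.5) / 6 = 6.42

6.42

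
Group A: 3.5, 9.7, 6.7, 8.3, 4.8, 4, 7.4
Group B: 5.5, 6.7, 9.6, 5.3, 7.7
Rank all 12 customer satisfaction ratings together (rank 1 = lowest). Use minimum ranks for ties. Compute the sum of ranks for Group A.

Sorted (ascending): 3.5, 4, 4.8, 5.3, 5.5, 6.7, 6.7, 7.4, 7.7, 8.3, 9.6, 9.7
The 2 values of 6.7 occupy positions 6–7 → each gets rank 6.
Group A values → pooled ranks: 3.5→1, 9.7→12, 6.7→6, 8.3→10, 4.8→3, 4→2, 7.4→8
Rank sum = 1 + 12 + 6 + 10 + 3 + 2 + 8 = 42

42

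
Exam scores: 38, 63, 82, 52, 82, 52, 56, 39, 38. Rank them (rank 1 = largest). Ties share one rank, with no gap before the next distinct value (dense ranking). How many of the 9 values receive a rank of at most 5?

7

Sorted (descending): 82, 82, 63, 56, 52, 52, 39, 38, 38
The 2 values of 82 share dense rank 1.
The 2 values of 52 share dense rank 4.
The 2 values of 38 share dense rank 6.
Remaining distinct values take the next consecutive integers.
Ranks ≤ 5: {1, 1, 2, 3, 4, 4, 5} → 7 values.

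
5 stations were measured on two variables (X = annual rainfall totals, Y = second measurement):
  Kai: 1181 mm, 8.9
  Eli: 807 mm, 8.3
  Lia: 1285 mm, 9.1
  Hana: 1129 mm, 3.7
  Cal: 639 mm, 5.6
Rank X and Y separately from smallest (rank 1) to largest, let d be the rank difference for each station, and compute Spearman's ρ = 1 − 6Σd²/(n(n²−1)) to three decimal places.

Ranks of variable 1: 4, 2, 5, 3, 1
Ranks of variable 2: 4, 3, 5, 1, 2
d = r₁ − r₂: 0, -1, 0, 2, -1
d²: 0, 1, 0, 4, 1; Σd² = 6
ρ = 1 − 6·6/(5·24) = 1 − 36/120 = 0.700

0.700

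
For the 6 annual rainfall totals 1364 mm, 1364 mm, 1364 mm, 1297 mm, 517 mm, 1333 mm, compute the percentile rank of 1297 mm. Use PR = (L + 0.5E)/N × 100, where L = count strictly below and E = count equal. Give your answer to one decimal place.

25.0

N = 6.
Strictly below 1297: 1. Equal to 1297: 1.
PR = (1 + 0.5·1)/6 × 100 = 25.0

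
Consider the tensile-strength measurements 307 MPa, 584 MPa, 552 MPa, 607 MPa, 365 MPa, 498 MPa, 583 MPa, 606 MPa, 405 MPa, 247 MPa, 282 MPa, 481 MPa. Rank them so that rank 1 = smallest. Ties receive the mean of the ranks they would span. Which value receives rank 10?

584

Sorted (ascending): 247, 282, 307, 365, 405, 481, 498, 552, 583, 584, 606, 607
No ties — each value takes its position as its rank.
Rank 10 → value 584.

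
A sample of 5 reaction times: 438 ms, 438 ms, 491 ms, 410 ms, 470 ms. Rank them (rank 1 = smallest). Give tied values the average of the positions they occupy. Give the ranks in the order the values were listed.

Sorted (ascending): 410, 438, 438, 470, 491
The 2 values of 438 occupy positions 2–3 → average rank (2+3)/2 = 2.5.

2.5, 2.5, 5, 1, 4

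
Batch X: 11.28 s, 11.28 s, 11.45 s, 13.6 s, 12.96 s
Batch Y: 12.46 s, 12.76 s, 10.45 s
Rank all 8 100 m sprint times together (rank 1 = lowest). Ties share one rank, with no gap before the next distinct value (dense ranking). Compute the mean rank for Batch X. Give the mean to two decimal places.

4.00

Sorted (ascending): 10.45, 11.28, 11.28, 11.45, 12.46, 12.76, 12.96, 13.6
The 2 values of 11.28 share dense rank 2.
Remaining distinct values take the next consecutive integers.
Batch X values → pooled ranks: 11.28→2, 11.28→2, 11.45→3, 13.6→7, 12.96→6
Mean rank = (2 + 2 + 3 + 7 + 6) / 5 = 4.00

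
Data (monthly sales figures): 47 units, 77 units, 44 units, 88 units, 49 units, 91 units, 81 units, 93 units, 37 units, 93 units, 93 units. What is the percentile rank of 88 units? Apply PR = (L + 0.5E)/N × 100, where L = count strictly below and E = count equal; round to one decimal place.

N = 11.
Strictly below 88: 6. Equal to 88: 1.
PR = (6 + 0.5·1)/11 × 100 = 59.1

59.1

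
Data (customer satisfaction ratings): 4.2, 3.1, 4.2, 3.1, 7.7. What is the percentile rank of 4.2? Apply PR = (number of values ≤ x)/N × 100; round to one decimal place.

N = 5.
Strictly below 4.2: 2. Equal to 4.2: 2.
PR = 4/5 × 100 = 80.0

80.0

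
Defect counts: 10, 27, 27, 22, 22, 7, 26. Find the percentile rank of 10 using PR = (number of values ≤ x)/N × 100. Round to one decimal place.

28.6

N = 7.
Strictly below 10: 1. Equal to 10: 1.
PR = 2/7 × 100 = 28.6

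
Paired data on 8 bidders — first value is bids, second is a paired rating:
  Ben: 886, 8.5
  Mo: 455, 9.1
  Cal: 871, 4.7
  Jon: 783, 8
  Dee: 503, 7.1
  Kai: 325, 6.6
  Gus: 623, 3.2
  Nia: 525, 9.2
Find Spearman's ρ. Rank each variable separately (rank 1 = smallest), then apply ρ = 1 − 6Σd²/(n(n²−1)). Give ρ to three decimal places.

-0.095

Ranks of variable 1: 8, 2, 7, 6, 3, 1, 5, 4
Ranks of variable 2: 6, 7, 2, 5, 4, 3, 1, 8
d = r₁ − r₂: 2, -5, 5, 1, -1, -2, 4, -4
d²: 4, 25, 25, 1, 1, 4, 16, 16; Σd² = 92
ρ = 1 − 6·92/(8·63) = 1 − 552/504 = -0.095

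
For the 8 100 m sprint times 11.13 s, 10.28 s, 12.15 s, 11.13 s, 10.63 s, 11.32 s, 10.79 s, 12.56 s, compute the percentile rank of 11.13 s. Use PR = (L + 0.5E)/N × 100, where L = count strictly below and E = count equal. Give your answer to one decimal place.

N = 8.
Strictly below 11.13: 3. Equal to 11.13: 2.
PR = (3 + 0.5·2)/8 × 100 = 50.0

50.0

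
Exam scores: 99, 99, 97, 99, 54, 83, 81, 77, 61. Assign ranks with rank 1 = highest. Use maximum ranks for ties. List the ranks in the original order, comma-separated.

3, 3, 4, 3, 9, 5, 6, 7, 8

Sorted (descending): 99, 99, 99, 97, 83, 81, 77, 61, 54
The 3 values of 99 occupy positions 1–3 → each gets rank 3.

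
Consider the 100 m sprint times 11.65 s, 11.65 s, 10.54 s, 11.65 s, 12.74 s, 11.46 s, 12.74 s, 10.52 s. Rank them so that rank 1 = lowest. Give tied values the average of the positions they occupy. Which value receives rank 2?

Sorted (ascending): 10.52, 10.54, 11.46, 11.65, 11.65, 11.65, 12.74, 12.74
The 3 values of 11.65 occupy positions 4–6 → average rank 5.
The 2 values of 12.74 occupy positions 7–8 → average rank (7+8)/2 = 7.5.
Rank 2 → value 10.54.

10.54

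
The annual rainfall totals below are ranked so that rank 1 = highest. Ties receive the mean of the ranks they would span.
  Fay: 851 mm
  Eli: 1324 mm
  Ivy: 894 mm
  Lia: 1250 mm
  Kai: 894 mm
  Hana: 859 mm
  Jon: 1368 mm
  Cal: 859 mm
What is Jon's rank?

Sorted (descending): 1368, 1324, 1250, 894, 894, 859, 859, 851
The 2 values of 894 occupy positions 4–5 → average rank (4+5)/2 = 4.5.
The 2 values of 859 occupy positions 6–7 → average rank (6+7)/2 = 6.5.
Jon has value 1368 mm → rank 1.

1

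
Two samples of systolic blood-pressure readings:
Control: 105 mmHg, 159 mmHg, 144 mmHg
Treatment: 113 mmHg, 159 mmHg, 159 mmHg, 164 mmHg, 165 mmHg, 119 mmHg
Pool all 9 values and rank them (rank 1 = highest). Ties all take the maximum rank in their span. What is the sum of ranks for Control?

Sorted (descending): 165, 164, 159, 159, 159, 144, 119, 113, 105
The 3 values of 159 occupy positions 3–5 → each gets rank 5.
Control values → pooled ranks: 105→9, 159→5, 144→6
Rank sum = 9 + 5 + 6 = 20

20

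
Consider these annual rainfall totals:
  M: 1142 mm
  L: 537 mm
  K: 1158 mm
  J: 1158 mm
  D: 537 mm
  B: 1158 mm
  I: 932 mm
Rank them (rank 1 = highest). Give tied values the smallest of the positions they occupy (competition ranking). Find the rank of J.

Sorted (descending): 1158, 1158, 1158, 1142, 932, 537, 537
The 3 values of 1158 occupy positions 1–3 → each gets rank 1.
The 2 values of 537 occupy positions 6–7 → each gets rank 6.
J has value 1158 mm → rank 1.

1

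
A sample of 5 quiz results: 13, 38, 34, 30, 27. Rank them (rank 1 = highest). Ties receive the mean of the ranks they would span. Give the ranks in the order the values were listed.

5, 1, 2, 3, 4

Sorted (descending): 38, 34, 30, 27, 13
No ties — each value takes its position as its rank.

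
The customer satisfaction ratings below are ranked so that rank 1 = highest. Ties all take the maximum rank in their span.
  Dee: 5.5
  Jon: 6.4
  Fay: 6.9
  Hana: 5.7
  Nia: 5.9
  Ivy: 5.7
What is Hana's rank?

5

Sorted (descending): 6.9, 6.4, 5.9, 5.7, 5.7, 5.5
The 2 values of 5.7 occupy positions 4–5 → each gets rank 5.
Hana has value 5.7 → rank 5.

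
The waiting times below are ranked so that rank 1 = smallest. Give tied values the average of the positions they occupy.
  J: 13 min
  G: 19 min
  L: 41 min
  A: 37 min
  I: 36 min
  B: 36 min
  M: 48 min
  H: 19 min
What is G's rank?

Sorted (ascending): 13, 19, 19, 36, 36, 37, 41, 48
The 2 values of 19 occupy positions 2–3 → average rank (2+3)/2 = 2.5.
The 2 values of 36 occupy positions 4–5 → average rank (4+5)/2 = 4.5.
G has value 19 min → rank 2.5.

2.5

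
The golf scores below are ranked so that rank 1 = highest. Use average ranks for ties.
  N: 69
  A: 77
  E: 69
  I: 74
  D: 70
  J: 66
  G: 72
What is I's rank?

2

Sorted (descending): 77, 74, 72, 70, 69, 69, 66
The 2 values of 69 occupy positions 5–6 → average rank (5+6)/2 = 5.5.
I has value 74 → rank 2.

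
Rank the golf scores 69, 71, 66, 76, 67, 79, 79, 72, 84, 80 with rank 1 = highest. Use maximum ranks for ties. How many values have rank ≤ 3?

Sorted (descending): 84, 80, 79, 79, 76, 72, 71, 69, 67, 66
The 2 values of 79 occupy positions 3–4 → each gets rank 4.
Ranks ≤ 3: {1, 2} → 2 values.

2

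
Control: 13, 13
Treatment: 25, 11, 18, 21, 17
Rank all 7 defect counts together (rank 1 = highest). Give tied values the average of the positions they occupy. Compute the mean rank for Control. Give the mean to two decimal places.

5.50

Sorted (descending): 25, 21, 18, 17, 13, 13, 11
The 2 values of 13 occupy positions 5–6 → average rank (5+6)/2 = 5.5.
Control values → pooled ranks: 13→5.5, 13→5.5
Mean rank = (5.5 + 5.5) / 2 = 5.50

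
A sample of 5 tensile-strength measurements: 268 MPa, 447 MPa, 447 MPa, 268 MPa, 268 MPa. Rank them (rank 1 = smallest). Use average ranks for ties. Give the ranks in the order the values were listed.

Sorted (ascending): 268, 268, 268, 447, 447
The 3 values of 268 occupy positions 1–3 → average rank 2.
The 2 values of 447 occupy positions 4–5 → average rank (4+5)/2 = 4.5.

2, 4.5, 4.5, 2, 2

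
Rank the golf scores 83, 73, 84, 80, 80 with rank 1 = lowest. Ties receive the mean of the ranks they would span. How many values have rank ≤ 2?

Sorted (ascending): 73, 80, 80, 83, 84
The 2 values of 80 occupy positions 2–3 → average rank (2+3)/2 = 2.5.
Ranks ≤ 2: {1} → 1 value.

1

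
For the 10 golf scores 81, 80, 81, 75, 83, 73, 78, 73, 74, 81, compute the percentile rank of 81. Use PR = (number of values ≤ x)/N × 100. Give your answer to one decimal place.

90.0

N = 10.
Strictly below 81: 6. Equal to 81: 3.
PR = 9/10 × 100 = 90.0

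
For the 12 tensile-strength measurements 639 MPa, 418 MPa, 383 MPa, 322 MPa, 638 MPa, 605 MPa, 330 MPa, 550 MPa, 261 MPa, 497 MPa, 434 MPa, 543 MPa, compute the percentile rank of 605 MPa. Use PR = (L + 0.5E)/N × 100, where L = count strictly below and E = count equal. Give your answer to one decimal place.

N = 12.
Strictly below 605: 9. Equal to 605: 1.
PR = (9 + 0.5·1)/12 × 100 = 79.2

79.2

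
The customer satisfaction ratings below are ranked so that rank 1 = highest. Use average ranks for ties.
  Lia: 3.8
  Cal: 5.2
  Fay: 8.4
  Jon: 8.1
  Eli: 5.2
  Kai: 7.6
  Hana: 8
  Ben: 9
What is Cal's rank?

6.5

Sorted (descending): 9, 8.4, 8.1, 8, 7.6, 5.2, 5.2, 3.8
The 2 values of 5.2 occupy positions 6–7 → average rank (6+7)/2 = 6.5.
Cal has value 5.2 → rank 6.5.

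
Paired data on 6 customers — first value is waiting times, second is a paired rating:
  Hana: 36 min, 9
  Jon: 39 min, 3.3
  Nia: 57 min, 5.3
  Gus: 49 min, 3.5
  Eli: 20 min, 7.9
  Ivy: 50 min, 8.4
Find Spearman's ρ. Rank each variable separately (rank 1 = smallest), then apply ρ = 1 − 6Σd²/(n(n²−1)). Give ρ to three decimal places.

-0.200

Ranks of variable 1: 2, 3, 6, 4, 1, 5
Ranks of variable 2: 6, 1, 3, 2, 4, 5
d = r₁ − r₂: -4, 2, 3, 2, -3, 0
d²: 16, 4, 9, 4, 9, 0; Σd² = 42
ρ = 1 − 6·42/(6·35) = 1 − 252/210 = -0.200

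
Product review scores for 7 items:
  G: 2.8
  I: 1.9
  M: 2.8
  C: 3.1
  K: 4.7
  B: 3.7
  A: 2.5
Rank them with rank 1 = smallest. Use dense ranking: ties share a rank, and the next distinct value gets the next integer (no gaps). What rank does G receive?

3

Sorted (ascending): 1.9, 2.5, 2.8, 2.8, 3.1, 3.7, 4.7
The 2 values of 2.8 share dense rank 3.
Remaining distinct values take the next consecutive integers.
G has value 2.8 → rank 3.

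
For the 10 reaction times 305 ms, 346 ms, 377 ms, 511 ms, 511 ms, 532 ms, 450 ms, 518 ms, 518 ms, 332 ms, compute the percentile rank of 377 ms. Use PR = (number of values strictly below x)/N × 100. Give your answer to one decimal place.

30.0

N = 10.
Strictly below 377: 3. Equal to 377: 1.
PR = 3/10 × 100 = 30.0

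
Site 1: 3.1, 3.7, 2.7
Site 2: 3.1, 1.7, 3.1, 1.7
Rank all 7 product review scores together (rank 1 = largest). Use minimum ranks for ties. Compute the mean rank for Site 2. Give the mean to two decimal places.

Sorted (descending): 3.7, 3.1, 3.1, 3.1, 2.7, 1.7, 1.7
The 3 values of 3.1 occupy positions 2–4 → each gets rank 2.
The 2 values of 1.7 occupy positions 6–7 → each gets rank 6.
Site 2 values → pooled ranks: 3.1→2, 1.7→6, 3.1→2, 1.7→6
Mean rank = (2 + 6 + 2 + 6) / 4 = 4.00

4.00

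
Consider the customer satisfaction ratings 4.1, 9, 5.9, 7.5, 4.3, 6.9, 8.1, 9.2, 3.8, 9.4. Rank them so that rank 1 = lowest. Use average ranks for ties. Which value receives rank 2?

Sorted (ascending): 3.8, 4.1, 4.3, 5.9, 6.9, 7.5, 8.1, 9, 9.2, 9.4
No ties — each value takes its position as its rank.
Rank 2 → value 4.1.

4.1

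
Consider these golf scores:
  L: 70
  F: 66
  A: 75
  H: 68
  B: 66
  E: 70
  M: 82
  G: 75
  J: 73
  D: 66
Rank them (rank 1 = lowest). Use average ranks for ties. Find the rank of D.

2

Sorted (ascending): 66, 66, 66, 68, 70, 70, 73, 75, 75, 82
The 3 values of 66 occupy positions 1–3 → average rank 2.
The 2 values of 70 occupy positions 5–6 → average rank (5+6)/2 = 5.5.
The 2 values of 75 occupy positions 8–9 → average rank (8+9)/2 = 8.5.
D has value 66 → rank 2.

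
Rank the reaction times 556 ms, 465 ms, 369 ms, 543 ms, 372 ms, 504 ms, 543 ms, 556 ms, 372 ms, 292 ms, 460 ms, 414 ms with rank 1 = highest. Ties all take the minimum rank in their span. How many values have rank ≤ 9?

Sorted (descending): 556, 556, 543, 543, 504, 465, 460, 414, 372, 372, 369, 292
The 2 values of 556 occupy positions 1–2 → each gets rank 1.
The 2 values of 543 occupy positions 3–4 → each gets rank 3.
The 2 values of 372 occupy positions 9–10 → each gets rank 9.
Ranks ≤ 9: {1, 1, 3, 3, 5, 6, 7, 8, 9, 9} → 10 values.

10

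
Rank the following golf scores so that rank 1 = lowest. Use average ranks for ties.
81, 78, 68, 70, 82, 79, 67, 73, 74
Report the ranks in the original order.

8, 6, 2, 3, 9, 7, 1, 4, 5

Sorted (ascending): 67, 68, 70, 73, 74, 78, 79, 81, 82
No ties — each value takes its position as its rank.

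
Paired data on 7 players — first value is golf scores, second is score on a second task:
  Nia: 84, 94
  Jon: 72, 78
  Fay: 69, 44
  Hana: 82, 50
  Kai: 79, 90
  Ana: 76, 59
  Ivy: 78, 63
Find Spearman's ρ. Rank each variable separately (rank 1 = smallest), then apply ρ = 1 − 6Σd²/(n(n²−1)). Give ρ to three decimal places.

0.536

Ranks of variable 1: 7, 2, 1, 6, 5, 3, 4
Ranks of variable 2: 7, 5, 1, 2, 6, 3, 4
d = r₁ − r₂: 0, -3, 0, 4, -1, 0, 0
d²: 0, 9, 0, 16, 1, 0, 0; Σd² = 26
ρ = 1 − 6·26/(7·48) = 1 − 156/336 = 0.536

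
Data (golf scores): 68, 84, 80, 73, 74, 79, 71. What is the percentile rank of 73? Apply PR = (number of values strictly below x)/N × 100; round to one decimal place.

28.6

N = 7.
Strictly below 73: 2. Equal to 73: 1.
PR = 2/7 × 100 = 28.6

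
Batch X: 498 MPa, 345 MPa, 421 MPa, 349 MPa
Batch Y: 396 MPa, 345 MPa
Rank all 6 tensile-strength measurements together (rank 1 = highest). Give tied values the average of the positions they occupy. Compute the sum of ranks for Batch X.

Sorted (descending): 498, 421, 396, 349, 345, 345
The 2 values of 345 occupy positions 5–6 → average rank (5+6)/2 = 5.5.
Batch X values → pooled ranks: 498→1, 345→5.5, 421→2, 349→4
Rank sum = 1 + 5.5 + 2 + 4 = 12.5

12.5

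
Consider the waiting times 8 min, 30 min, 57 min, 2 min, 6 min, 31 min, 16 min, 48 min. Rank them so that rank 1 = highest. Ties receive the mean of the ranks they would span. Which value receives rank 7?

Sorted (descending): 57, 48, 31, 30, 16, 8, 6, 2
No ties — each value takes its position as its rank.
Rank 7 → value 6.

6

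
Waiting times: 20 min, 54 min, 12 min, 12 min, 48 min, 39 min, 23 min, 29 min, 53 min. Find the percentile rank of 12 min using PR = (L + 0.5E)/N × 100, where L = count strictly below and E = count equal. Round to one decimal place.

11.1

N = 9.
Strictly below 12: 0. Equal to 12: 2.
PR = (0 + 0.5·2)/9 × 100 = 11.1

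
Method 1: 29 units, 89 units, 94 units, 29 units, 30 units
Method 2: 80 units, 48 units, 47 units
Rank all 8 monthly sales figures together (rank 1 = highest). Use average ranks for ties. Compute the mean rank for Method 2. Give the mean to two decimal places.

Sorted (descending): 94, 89, 80, 48, 47, 30, 29, 29
The 2 values of 29 occupy positions 7–8 → average rank (7+8)/2 = 7.5.
Method 2 values → pooled ranks: 80→3, 48→4, 47→5
Mean rank = (3 + 4 + 5) / 3 = 4.00

4.00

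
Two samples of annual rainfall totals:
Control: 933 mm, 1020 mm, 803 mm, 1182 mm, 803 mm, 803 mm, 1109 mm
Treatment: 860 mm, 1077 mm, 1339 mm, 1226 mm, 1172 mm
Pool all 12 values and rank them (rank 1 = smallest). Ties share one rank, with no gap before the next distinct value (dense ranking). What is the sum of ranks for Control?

24

Sorted (ascending): 803, 803, 803, 860, 933, 1020, 1077, 1109, 1172, 1182, 1226, 1339
The 3 values of 803 share dense rank 1.
Remaining distinct values take the next consecutive integers.
Control values → pooled ranks: 933→3, 1020→4, 803→1, 1182→8, 803→1, 803→1, 1109→6
Rank sum = 3 + 4 + 1 + 8 + 1 + 1 + 6 = 24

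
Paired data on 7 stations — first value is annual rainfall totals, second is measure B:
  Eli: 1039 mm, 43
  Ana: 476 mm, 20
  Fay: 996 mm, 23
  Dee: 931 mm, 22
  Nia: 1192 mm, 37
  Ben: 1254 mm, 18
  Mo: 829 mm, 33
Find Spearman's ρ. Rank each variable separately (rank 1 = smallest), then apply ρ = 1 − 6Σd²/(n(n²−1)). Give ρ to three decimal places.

Ranks of variable 1: 5, 1, 4, 3, 6, 7, 2
Ranks of variable 2: 7, 2, 4, 3, 6, 1, 5
d = r₁ − r₂: -2, -1, 0, 0, 0, 6, -3
d²: 4, 1, 0, 0, 0, 36, 9; Σd² = 50
ρ = 1 − 6·50/(7·48) = 1 − 300/336 = 0.107

0.107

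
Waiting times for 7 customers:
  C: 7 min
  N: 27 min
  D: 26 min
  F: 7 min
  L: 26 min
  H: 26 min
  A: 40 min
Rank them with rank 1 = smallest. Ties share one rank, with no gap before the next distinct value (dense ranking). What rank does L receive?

2

Sorted (ascending): 7, 7, 26, 26, 26, 27, 40
The 2 values of 7 share dense rank 1.
The 3 values of 26 share dense rank 2.
Remaining distinct values take the next consecutive integers.
L has value 26 min → rank 2.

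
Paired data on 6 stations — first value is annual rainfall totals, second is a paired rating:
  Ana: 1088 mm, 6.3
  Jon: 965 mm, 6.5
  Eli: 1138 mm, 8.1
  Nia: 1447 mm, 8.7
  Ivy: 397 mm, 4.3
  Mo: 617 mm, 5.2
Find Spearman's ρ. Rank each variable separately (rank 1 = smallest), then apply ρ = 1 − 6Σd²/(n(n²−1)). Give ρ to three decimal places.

Ranks of variable 1: 4, 3, 5, 6, 1, 2
Ranks of variable 2: 3, 4, 5, 6, 1, 2
d = r₁ − r₂: 1, -1, 0, 0, 0, 0
d²: 1, 1, 0, 0, 0, 0; Σd² = 2
ρ = 1 − 6·2/(6·35) = 1 − 12/210 = 0.943

0.943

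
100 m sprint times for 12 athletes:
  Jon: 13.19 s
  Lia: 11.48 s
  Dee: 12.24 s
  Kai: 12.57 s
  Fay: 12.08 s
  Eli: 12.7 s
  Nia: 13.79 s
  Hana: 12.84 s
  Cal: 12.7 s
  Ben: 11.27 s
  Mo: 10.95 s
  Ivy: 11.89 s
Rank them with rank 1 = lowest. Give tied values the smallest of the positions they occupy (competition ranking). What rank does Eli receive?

Sorted (ascending): 10.95, 11.27, 11.48, 11.89, 12.08, 12.24, 12.57, 12.7, 12.7, 12.84, 13.19, 13.79
The 2 values of 12.7 occupy positions 8–9 → each gets rank 8.
Eli has value 12.7 s → rank 8.

8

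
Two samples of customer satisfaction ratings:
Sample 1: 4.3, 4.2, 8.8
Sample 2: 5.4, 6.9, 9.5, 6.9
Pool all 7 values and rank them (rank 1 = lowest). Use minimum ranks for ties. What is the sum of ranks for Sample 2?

Sorted (ascending): 4.2, 4.3, 5.4, 6.9, 6.9, 8.8, 9.5
The 2 values of 6.9 occupy positions 4–5 → each gets rank 4.
Sample 2 values → pooled ranks: 5.4→3, 6.9→4, 9.5→7, 6.9→4
Rank sum = 3 + 4 + 7 + 4 = 18

18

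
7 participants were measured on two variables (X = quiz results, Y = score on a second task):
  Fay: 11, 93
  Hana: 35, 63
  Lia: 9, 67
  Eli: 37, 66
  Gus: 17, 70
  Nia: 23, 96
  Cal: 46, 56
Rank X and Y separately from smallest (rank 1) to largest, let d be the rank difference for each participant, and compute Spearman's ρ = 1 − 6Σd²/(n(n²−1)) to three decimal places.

Ranks of variable 1: 2, 5, 1, 6, 3, 4, 7
Ranks of variable 2: 6, 2, 4, 3, 5, 7, 1
d = r₁ − r₂: -4, 3, -3, 3, -2, -3, 6
d²: 16, 9, 9, 9, 4, 9, 36; Σd² = 92
ρ = 1 − 6·92/(7·48) = 1 − 552/336 = -0.643

-0.643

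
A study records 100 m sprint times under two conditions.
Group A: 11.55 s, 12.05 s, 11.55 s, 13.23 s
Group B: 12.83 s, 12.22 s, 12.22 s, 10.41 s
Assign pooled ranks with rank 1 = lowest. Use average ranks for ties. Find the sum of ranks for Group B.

Sorted (ascending): 10.41, 11.55, 11.55, 12.05, 12.22, 12.22, 12.83, 13.23
The 2 values of 11.55 occupy positions 2–3 → average rank (2+3)/2 = 2.5.
The 2 values of 12.22 occupy positions 5–6 → average rank (5+6)/2 = 5.5.
Group B values → pooled ranks: 12.83→7, 12.22→5.5, 12.22→5.5, 10.41→1
Rank sum = 7 + 5.5 + 5.5 + 1 = 19

19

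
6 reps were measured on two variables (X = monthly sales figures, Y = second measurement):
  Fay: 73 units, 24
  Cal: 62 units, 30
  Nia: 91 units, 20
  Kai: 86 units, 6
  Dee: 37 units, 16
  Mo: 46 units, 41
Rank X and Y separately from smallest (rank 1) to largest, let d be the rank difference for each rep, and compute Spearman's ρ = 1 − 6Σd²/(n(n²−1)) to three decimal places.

-0.314

Ranks of variable 1: 4, 3, 6, 5, 1, 2
Ranks of variable 2: 4, 5, 3, 1, 2, 6
d = r₁ − r₂: 0, -2, 3, 4, -1, -4
d²: 0, 4, 9, 16, 1, 16; Σd² = 46
ρ = 1 − 6·46/(6·35) = 1 − 276/210 = -0.314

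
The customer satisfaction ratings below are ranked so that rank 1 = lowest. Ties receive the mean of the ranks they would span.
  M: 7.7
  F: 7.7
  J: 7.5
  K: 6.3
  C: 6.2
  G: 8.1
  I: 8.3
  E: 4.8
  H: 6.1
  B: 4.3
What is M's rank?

7.5

Sorted (ascending): 4.3, 4.8, 6.1, 6.2, 6.3, 7.5, 7.7, 7.7, 8.1, 8.3
The 2 values of 7.7 occupy positions 7–8 → average rank (7+8)/2 = 7.5.
M has value 7.7 → rank 7.5.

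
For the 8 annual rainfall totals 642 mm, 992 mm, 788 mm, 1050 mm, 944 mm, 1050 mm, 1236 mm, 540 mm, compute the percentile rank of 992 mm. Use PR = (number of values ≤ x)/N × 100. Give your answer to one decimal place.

62.5

N = 8.
Strictly below 992: 4. Equal to 992: 1.
PR = 5/8 × 100 = 62.5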